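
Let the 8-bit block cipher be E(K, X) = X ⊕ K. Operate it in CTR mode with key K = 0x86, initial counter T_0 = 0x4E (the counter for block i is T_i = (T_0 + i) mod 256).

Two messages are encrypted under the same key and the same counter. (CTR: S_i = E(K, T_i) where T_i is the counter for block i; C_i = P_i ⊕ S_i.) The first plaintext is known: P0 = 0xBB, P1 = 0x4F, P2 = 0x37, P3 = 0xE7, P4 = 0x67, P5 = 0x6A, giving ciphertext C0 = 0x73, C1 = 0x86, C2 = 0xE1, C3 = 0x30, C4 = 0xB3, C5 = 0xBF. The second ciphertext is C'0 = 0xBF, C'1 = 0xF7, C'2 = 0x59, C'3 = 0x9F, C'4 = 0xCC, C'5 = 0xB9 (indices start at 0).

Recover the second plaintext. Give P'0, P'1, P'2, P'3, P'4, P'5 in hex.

P'0 = 0x77, P'1 = 0x3E, P'2 = 0x8F, P'3 = 0x48, P'4 = 0x18, P'5 = 0x6C

In CTR with a reused counter, both messages share the same keystream S_i, so C_i ⊕ C'_i = P_i ⊕ P'_i and thus P'_i = P_i ⊕ C_i ⊕ C'_i.
P'0: 0xBB ⊕ 0x73 ⊕ 0xBF = 0x77.
P'1: 0x4F ⊕ 0x86 ⊕ 0xF7 = 0x3E.
P'2: 0x37 ⊕ 0xE1 ⊕ 0x59 = 0x8F.
P'3: 0xE7 ⊕ 0x30 ⊕ 0x9F = 0x48.
P'4: 0x67 ⊕ 0xB3 ⊕ 0xCC = 0x18.
P'5: 0x6A ⊕ 0xBF ⊕ 0xB9 = 0x6C.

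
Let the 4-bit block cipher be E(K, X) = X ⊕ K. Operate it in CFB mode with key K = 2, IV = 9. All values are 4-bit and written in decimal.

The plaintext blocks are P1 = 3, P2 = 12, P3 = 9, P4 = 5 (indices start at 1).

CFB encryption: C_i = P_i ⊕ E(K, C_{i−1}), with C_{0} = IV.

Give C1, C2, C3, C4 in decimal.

C1: E(K, 9) = 11; 3 ⊕ 11 = 8.
C2: E(K, 8) = 10; 12 ⊕ 10 = 6.
C3: E(K, 6) = 4; 9 ⊕ 4 = 13.
C4: E(K, 13) = 15; 5 ⊕ 15 = 10.

C1 = 8, C2 = 6, C3 = 13, C4 = 10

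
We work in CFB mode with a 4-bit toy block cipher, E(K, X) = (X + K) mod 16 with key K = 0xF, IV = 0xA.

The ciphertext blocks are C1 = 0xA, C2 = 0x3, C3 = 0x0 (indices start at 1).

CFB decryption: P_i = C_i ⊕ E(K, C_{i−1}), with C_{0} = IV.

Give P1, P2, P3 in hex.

P1: E(K, 0xA) = 0x9; 0xA ⊕ 0x9 = 0x3.
P2: E(K, 0xA) = 0x9; 0x3 ⊕ 0x9 = 0xA.
P3: E(K, 0x3) = 0x2; 0x0 ⊕ 0x2 = 0x2.

P1 = 0x3, P2 = 0xA, P3 = 0x2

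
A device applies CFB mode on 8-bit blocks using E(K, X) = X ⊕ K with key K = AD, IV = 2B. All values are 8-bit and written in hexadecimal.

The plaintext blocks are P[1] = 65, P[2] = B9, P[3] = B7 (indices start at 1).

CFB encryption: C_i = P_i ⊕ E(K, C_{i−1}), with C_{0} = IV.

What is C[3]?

C[1]: E(K, 2B) = 86; 65 ⊕ 86 = E3.
C[2]: E(K, E3) = 4E; B9 ⊕ 4E = F7.
C[3]: E(K, F7) = 5A; B7 ⊕ 5A = ED.

C[3] = ED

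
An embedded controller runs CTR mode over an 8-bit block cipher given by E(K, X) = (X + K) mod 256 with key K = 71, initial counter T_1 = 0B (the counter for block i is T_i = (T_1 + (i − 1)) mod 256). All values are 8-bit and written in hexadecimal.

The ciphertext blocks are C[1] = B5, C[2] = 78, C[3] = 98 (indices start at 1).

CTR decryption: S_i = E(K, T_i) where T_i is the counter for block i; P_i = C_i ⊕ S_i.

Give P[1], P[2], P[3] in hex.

P[1]: T = 0B, S = E(K, T) = 7C; B5 ⊕ 7C = C9.
P[2]: T = 0C, S = E(K, T) = 7D; 78 ⊕ 7D = 05.
P[3]: T = 0D, S = E(K, T) = 7E; 98 ⊕ 7E = E6.

P[1] = C9, P[2] = 05, P[3] = E6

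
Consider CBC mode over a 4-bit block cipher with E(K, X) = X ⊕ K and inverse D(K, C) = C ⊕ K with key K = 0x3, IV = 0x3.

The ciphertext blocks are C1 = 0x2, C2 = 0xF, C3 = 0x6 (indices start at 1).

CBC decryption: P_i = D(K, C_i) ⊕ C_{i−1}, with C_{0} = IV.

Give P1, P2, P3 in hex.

P1: D(K, 0x2) = 0x1; 0x1 ⊕ 0x3 = 0x2.
P2: D(K, 0xF) = 0xC; 0xC ⊕ 0x2 = 0xE.
P3: D(K, 0x6) = 0x5; 0x5 ⊕ 0xF = 0xA.

P1 = 0x2, P2 = 0xE, P3 = 0xA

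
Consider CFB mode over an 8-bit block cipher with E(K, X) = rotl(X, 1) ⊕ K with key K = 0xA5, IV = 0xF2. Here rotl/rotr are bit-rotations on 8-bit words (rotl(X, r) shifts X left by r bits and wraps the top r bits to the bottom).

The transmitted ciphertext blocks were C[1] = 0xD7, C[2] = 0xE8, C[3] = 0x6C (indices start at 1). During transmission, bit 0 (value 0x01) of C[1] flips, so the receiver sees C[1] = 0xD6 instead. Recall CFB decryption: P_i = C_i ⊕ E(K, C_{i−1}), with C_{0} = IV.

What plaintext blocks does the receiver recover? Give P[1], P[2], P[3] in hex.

Only C[1] changed, to 0xD6. In CFB, a change in C_i flips the same bit in P_i and garbles P_{i+1}. Decrypting the received ciphertext:
P[1]: E(K, 0xF2) = 0x40; 0xD6 ⊕ 0x40 = 0x96.
P[2]: E(K, 0xD6) = 0x08; 0xE8 ⊕ 0x08 = 0xE0.
P[3]: E(K, 0xE8) = 0x74; 0x6C ⊕ 0x74 = 0x18.
Blocks that differ from the original plaintext: P[1], P[2].

P[1] = 0x96, P[2] = 0xE0, P[3] = 0x18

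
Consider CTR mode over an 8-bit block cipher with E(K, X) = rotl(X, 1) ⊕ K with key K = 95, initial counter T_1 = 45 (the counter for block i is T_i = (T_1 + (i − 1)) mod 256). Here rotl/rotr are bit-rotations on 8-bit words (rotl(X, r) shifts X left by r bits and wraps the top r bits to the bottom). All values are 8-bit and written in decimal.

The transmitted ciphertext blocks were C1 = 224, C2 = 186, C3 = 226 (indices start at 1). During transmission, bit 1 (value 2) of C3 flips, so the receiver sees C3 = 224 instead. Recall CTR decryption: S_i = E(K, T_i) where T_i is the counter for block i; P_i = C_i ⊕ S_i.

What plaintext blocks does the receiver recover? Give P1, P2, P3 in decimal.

P1 = 229, P2 = 185, P3 = 225

Only C3 changed, to 224. In CTR, a change in C_i flips the same bit in P_i only; the keystream is unaffected. Decrypting the received ciphertext:
P1: T = 45, S = E(K, T) = 5; 224 ⊕ 5 = 229.
P2: T = 46, S = E(K, T) = 3; 186 ⊕ 3 = 185.
P3: T = 47, S = E(K, T) = 1; 224 ⊕ 1 = 225.
Blocks that differ from the original plaintext: P3.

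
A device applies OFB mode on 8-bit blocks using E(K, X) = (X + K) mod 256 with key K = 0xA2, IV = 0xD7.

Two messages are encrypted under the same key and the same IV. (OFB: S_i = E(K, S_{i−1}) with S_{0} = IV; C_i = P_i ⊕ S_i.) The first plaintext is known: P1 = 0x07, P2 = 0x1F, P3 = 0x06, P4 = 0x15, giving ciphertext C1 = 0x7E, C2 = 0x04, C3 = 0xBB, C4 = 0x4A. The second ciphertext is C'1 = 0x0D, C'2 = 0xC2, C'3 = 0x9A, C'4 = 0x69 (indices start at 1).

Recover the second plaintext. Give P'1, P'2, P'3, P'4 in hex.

P'1 = 0x74, P'2 = 0xD9, P'3 = 0x27, P'4 = 0x36

In OFB with a reused IV, both messages share the same keystream S_i, so C_i ⊕ C'_i = P_i ⊕ P'_i and thus P'_i = P_i ⊕ C_i ⊕ C'_i.
P'1: 0x07 ⊕ 0x7E ⊕ 0x0D = 0x74.
P'2: 0x1F ⊕ 0x04 ⊕ 0xC2 = 0xD9.
P'3: 0x06 ⊕ 0xBB ⊕ 0x9A = 0x27.
P'4: 0x15 ⊕ 0x4A ⊕ 0x69 = 0x36.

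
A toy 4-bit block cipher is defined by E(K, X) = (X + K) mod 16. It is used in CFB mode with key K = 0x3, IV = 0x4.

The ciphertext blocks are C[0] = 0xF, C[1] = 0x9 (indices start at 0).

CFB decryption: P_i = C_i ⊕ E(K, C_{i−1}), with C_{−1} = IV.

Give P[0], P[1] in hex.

P[0] = 0x8, P[1] = 0xB

P[0]: E(K, 0x4) = 0x7; 0xF ⊕ 0x7 = 0x8.
P[1]: E(K, 0xF) = 0x2; 0x9 ⊕ 0x2 = 0xB.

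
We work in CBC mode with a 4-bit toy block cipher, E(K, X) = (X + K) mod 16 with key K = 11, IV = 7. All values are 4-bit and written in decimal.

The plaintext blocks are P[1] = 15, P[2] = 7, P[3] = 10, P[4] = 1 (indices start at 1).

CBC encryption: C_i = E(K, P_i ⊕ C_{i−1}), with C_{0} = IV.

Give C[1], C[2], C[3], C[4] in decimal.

C[1] = 3, C[2] = 15, C[3] = 0, C[4] = 12

C[1]: P[1] ⊕ 7 = 8; E(K, 8) = 3.
C[2]: P[2] ⊕ 3 = 4; E(K, 4) = 15.
C[3]: P[3] ⊕ 15 = 5; E(K, 5) = 0.
C[4]: P[4] ⊕ 0 = 1; E(K, 1) = 12.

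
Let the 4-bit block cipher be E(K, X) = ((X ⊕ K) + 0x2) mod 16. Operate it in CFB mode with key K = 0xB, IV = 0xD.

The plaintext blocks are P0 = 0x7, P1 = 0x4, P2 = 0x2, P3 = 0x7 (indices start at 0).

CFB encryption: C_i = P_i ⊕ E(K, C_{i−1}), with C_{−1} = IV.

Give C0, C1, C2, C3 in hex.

C0 = 0xF, C1 = 0x2, C2 = 0x9, C3 = 0x3

C0: E(K, 0xD) = 0x8; 0x7 ⊕ 0x8 = 0xF.
C1: E(K, 0xF) = 0x6; 0x4 ⊕ 0x6 = 0x2.
C2: E(K, 0x2) = 0xB; 0x2 ⊕ 0xB = 0x9.
C3: E(K, 0x9) = 0x4; 0x7 ⊕ 0x4 = 0x3.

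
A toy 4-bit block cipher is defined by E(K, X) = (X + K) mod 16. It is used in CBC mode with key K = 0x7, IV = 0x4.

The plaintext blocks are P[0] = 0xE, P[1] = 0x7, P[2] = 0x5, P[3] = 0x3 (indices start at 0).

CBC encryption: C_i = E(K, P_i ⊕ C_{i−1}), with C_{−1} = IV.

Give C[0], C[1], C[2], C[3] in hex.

C[0]: P[0] ⊕ 0x4 = 0xA; E(K, 0xA) = 0x1.
C[1]: P[1] ⊕ 0x1 = 0x6; E(K, 0x6) = 0xD.
C[2]: P[2] ⊕ 0xD = 0x8; E(K, 0x8) = 0xF.
C[3]: P[3] ⊕ 0xF = 0xC; E(K, 0xC) = 0x3.

C[0] = 0x1, C[1] = 0xD, C[2] = 0xF, C[3] = 0x3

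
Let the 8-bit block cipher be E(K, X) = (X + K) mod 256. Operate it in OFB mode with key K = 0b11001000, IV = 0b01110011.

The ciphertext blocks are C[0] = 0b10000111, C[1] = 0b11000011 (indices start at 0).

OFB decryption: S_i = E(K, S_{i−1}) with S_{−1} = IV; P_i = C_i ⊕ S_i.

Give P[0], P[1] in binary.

P[0]: S = E(K, 0b01110011) = 0b00111011; 0b10000111 ⊕ 0b00111011 = 0b10111100.
P[1]: S = E(K, 0b00111011) = 0b00000011; 0b11000011 ⊕ 0b00000011 = 0b11000000.

P[0] = 0b10111100, P[1] = 0b11000000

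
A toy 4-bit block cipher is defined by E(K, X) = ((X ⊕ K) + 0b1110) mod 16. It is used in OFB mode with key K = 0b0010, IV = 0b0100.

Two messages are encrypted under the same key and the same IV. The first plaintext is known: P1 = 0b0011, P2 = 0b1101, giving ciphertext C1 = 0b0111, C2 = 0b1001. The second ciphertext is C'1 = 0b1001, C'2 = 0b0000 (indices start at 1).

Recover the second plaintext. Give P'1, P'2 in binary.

P'1 = 0b1101, P'2 = 0b0100

In OFB with a reused IV, both messages share the same keystream S_i, so C_i ⊕ C'_i = P_i ⊕ P'_i and thus P'_i = P_i ⊕ C_i ⊕ C'_i.
P'1: 0b0011 ⊕ 0b0111 ⊕ 0b1001 = 0b1101.
P'2: 0b1101 ⊕ 0b1001 ⊕ 0b0000 = 0b0100.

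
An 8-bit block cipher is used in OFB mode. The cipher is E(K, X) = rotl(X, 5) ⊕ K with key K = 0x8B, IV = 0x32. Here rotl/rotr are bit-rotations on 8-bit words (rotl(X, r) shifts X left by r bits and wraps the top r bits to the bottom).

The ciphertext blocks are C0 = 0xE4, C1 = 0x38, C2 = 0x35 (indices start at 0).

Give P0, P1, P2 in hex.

OFB decryption: S_i = E(K, S_{i−1}) with S_{−1} = IV; P_i = C_i ⊕ S_i.
P0: S = E(K, 0x32) = 0xCD; 0xE4 ⊕ 0xCD = 0x29.
P1: S = E(K, 0xCD) = 0x32; 0x38 ⊕ 0x32 = 0x0A.
P2: S = E(K, 0x32) = 0xCD; 0x35 ⊕ 0xCD = 0xF8.

P0 = 0x29, P1 = 0x0A, P2 = 0xF8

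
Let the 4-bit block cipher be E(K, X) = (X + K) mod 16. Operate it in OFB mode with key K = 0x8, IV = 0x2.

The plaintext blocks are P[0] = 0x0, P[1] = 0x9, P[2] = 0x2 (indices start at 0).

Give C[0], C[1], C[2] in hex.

C[0] = 0xA, C[1] = 0xB, C[2] = 0x8

OFB encryption: S_i = E(K, S_{i−1}) with S_{−1} = IV; C_i = P_i ⊕ S_i.
C[0]: S = E(K, 0x2) = 0xA; 0x0 ⊕ 0xA = 0xA.
C[1]: S = E(K, 0xA) = 0x2; 0x9 ⊕ 0x2 = 0xB.
C[2]: S = E(K, 0x2) = 0xA; 0x2 ⊕ 0xA = 0x8.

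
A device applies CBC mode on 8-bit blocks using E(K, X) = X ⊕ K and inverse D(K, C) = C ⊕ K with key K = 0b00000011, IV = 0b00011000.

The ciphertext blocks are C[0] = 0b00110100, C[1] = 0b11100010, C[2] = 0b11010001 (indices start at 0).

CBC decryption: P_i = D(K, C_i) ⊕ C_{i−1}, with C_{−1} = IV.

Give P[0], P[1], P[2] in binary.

P[0] = 0b00101111, P[1] = 0b11010101, P[2] = 0b00110000

P[0]: D(K, 0b00110100) = 0b00110111; 0b00110111 ⊕ 0b00011000 = 0b00101111.
P[1]: D(K, 0b11100010) = 0b11100001; 0b11100001 ⊕ 0b00110100 = 0b11010101.
P[2]: D(K, 0b11010001) = 0b11010010; 0b11010010 ⊕ 0b11100010 = 0b00110000.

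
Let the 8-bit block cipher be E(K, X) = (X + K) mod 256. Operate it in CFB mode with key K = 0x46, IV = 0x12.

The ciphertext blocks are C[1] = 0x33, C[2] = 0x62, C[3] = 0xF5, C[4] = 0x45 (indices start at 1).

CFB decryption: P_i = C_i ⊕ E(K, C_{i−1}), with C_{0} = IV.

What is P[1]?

P[1] = 0x6B

P[1]: E(K, 0x12) = 0x58; 0x33 ⊕ 0x58 = 0x6B.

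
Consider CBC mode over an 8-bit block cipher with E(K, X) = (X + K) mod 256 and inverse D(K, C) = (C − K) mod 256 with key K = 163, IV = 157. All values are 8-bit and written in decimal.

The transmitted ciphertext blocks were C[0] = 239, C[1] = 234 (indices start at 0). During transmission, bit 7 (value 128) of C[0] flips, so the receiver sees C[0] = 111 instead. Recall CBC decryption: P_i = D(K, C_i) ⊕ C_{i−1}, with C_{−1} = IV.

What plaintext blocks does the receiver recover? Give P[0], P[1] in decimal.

P[0] = 81, P[1] = 40

Only C[0] changed, to 111. In CBC, a change in C_i garbles P_i and flips the same bit in P_{i+1}. Decrypting the received ciphertext:
P[0]: D(K, 111) = 204; 204 ⊕ 157 = 81.
P[1]: D(K, 234) = 71; 71 ⊕ 111 = 40.
Blocks that differ from the original plaintext: P[0], P[1].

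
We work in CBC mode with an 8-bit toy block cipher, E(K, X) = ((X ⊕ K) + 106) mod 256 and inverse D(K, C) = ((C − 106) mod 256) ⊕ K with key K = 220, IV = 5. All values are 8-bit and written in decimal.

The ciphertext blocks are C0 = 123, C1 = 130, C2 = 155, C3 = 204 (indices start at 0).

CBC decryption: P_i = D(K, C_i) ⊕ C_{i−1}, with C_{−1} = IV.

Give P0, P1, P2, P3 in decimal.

P0 = 200, P1 = 191, P2 = 111, P3 = 37

P0: D(K, 123) = 205; 205 ⊕ 5 = 200.
P1: D(K, 130) = 196; 196 ⊕ 123 = 191.
P2: D(K, 155) = 237; 237 ⊕ 130 = 111.
P3: D(K, 204) = 190; 190 ⊕ 155 = 37.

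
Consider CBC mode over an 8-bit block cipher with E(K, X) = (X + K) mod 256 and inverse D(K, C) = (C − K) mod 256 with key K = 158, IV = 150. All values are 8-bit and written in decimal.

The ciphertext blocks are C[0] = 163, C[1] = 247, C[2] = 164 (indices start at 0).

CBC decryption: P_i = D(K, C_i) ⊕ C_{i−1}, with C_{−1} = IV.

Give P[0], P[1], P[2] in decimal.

P[0] = 147, P[1] = 250, P[2] = 241

P[0]: D(K, 163) = 5; 5 ⊕ 150 = 147.
P[1]: D(K, 247) = 89; 89 ⊕ 163 = 250.
P[2]: D(K, 164) = 6; 6 ⊕ 247 = 241.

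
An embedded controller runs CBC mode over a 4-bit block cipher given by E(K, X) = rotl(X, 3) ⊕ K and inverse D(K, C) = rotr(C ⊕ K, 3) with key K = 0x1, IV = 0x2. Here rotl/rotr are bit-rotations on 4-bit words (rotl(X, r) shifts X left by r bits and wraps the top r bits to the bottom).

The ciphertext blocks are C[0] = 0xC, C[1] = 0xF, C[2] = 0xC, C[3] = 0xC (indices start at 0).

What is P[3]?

CBC decryption: P_i = D(K, C_i) ⊕ C_{i−1}, with C_{−1} = IV.
P[3]: D(K, 0xC) = 0xB; 0xB ⊕ 0xC = 0x7.

P[3] = 0x7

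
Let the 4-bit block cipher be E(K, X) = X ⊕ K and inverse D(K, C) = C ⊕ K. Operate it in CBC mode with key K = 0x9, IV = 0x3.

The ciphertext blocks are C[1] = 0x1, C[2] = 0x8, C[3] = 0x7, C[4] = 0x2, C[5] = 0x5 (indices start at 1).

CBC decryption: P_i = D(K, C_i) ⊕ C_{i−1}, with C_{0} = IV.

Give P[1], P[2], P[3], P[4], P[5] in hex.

P[1] = 0xB, P[2] = 0x0, P[3] = 0x6, P[4] = 0xC, P[5] = 0xE

P[1]: D(K, 0x1) = 0x8; 0x8 ⊕ 0x3 = 0xB.
P[2]: D(K, 0x8) = 0x1; 0x1 ⊕ 0x1 = 0x0.
P[3]: D(K, 0x7) = 0xE; 0xE ⊕ 0x8 = 0x6.
P[4]: D(K, 0x2) = 0xB; 0xB ⊕ 0x7 = 0xC.
P[5]: D(K, 0x5) = 0xC; 0xC ⊕ 0x2 = 0xE.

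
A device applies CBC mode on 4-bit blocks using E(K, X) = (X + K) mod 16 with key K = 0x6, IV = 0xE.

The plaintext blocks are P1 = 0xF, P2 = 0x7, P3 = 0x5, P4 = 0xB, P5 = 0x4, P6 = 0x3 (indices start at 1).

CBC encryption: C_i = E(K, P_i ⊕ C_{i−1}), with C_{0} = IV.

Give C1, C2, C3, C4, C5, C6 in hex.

C1 = 0x7, C2 = 0x6, C3 = 0x9, C4 = 0x8, C5 = 0x2, C6 = 0x7

C1: P1 ⊕ 0xE = 0x1; E(K, 0x1) = 0x7.
C2: P2 ⊕ 0x7 = 0x0; E(K, 0x0) = 0x6.
C3: P3 ⊕ 0x6 = 0x3; E(K, 0x3) = 0x9.
C4: P4 ⊕ 0x9 = 0x2; E(K, 0x2) = 0x8.
C5: P5 ⊕ 0x8 = 0xC; E(K, 0xC) = 0x2.
C6: P6 ⊕ 0x2 = 0x1; E(K, 0x1) = 0x7.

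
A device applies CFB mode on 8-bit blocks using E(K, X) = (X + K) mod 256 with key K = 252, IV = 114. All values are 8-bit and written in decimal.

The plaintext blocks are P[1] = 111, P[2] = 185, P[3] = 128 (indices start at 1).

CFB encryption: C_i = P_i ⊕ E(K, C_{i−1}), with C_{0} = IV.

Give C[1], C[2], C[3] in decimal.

C[1] = 1, C[2] = 68, C[3] = 192

C[1]: E(K, 114) = 110; 111 ⊕ 110 = 1.
C[2]: E(K, 1) = 253; 185 ⊕ 253 = 68.
C[3]: E(K, 68) = 64; 128 ⊕ 64 = 192.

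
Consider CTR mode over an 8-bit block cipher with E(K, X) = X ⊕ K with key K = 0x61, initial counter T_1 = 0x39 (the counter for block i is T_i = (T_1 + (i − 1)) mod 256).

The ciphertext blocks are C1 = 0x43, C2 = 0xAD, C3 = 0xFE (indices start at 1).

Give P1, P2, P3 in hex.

CTR decryption: S_i = E(K, T_i) where T_i is the counter for block i; P_i = C_i ⊕ S_i.
P1: T = 0x39, S = E(K, T) = 0x58; 0x43 ⊕ 0x58 = 0x1B.
P2: T = 0x3A, S = E(K, T) = 0x5B; 0xAD ⊕ 0x5B = 0xF6.
P3: T = 0x3B, S = E(K, T) = 0x5A; 0xFE ⊕ 0x5A = 0xA4.

P1 = 0x1B, P2 = 0xF6, P3 = 0xA4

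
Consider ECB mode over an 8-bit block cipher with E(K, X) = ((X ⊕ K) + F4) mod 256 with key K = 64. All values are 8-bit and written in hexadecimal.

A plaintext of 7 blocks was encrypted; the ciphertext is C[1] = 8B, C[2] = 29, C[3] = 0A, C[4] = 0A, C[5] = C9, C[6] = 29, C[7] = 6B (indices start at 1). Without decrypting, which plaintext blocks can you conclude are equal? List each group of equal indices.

ECB encrypts each block independently with the same key, so equal ciphertext blocks imply equal plaintext blocks.
C[2] = C[6] = 29, so P[2] = P[6].
C[3] = C[4] = 0A, so P[3] = P[4].

P[2] = P[6]; P[3] = P[4]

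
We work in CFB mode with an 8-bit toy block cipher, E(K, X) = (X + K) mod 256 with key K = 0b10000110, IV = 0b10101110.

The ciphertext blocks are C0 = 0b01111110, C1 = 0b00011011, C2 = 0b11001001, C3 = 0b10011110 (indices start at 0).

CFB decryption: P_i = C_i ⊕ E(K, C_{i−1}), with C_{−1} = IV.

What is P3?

P3 = 0b11010001

P3: E(K, 0b11001001) = 0b01001111; 0b10011110 ⊕ 0b01001111 = 0b11010001.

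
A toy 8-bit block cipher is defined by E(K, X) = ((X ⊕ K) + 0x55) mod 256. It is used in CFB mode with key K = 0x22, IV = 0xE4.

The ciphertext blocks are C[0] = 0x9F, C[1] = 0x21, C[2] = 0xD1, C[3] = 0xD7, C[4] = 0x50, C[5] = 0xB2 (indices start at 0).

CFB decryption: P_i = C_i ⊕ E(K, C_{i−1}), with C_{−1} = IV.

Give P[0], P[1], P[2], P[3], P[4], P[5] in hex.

P[0]: E(K, 0xE4) = 0x1B; 0x9F ⊕ 0x1B = 0x84.
P[1]: E(K, 0x9F) = 0x12; 0x21 ⊕ 0x12 = 0x33.
P[2]: E(K, 0x21) = 0x58; 0xD1 ⊕ 0x58 = 0x89.
P[3]: E(K, 0xD1) = 0x48; 0xD7 ⊕ 0x48 = 0x9F.
P[4]: E(K, 0xD7) = 0x4A; 0x50 ⊕ 0x4A = 0x1A.
P[5]: E(K, 0x50) = 0xC7; 0xB2 ⊕ 0xC7 = 0x75.

P[0] = 0x84, P[1] = 0x33, P[2] = 0x89, P[3] = 0x9F, P[4] = 0x1A, P[5] = 0x75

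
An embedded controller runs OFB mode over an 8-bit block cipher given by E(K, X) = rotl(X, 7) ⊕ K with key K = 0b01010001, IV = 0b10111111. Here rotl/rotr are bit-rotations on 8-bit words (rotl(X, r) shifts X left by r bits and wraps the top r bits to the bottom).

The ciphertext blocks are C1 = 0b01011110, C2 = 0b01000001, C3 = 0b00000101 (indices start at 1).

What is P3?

P3 = 0b01011111

OFB decryption: S_i = E(K, S_{i−1}) with S_{0} = IV; P_i = C_i ⊕ S_i.
P1: S = E(K, 0b10111111) = 0b10001110; 0b01011110 ⊕ 0b10001110 = 0b11010000.
P2: S = E(K, 0b10001110) = 0b00010110; 0b01000001 ⊕ 0b00010110 = 0b01010111.
P3: S = E(K, 0b00010110) = 0b01011010; 0b00000101 ⊕ 0b01011010 = 0b01011111.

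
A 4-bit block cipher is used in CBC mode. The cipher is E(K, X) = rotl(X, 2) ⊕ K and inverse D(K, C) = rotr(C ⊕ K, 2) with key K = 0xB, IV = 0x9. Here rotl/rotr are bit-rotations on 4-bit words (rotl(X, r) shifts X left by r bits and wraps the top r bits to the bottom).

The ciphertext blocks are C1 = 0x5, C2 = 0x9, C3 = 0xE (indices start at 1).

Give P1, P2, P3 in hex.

CBC decryption: P_i = D(K, C_i) ⊕ C_{i−1}, with C_{0} = IV.
P1: D(K, 0x5) = 0xB; 0xB ⊕ 0x9 = 0x2.
P2: D(K, 0x9) = 0x8; 0x8 ⊕ 0x5 = 0xD.
P3: D(K, 0xE) = 0x5; 0x5 ⊕ 0x9 = 0xC.

P1 = 0x2, P2 = 0xD, P3 = 0xC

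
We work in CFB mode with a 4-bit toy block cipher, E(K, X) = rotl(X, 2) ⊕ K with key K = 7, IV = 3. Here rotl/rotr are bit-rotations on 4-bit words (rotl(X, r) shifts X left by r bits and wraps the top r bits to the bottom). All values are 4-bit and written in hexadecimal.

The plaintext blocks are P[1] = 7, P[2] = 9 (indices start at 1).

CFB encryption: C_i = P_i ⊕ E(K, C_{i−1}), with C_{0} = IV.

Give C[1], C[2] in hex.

C[1] = C, C[2] = D

C[1]: E(K, 3) = B; 7 ⊕ B = C.
C[2]: E(K, C) = 4; 9 ⊕ 4 = D.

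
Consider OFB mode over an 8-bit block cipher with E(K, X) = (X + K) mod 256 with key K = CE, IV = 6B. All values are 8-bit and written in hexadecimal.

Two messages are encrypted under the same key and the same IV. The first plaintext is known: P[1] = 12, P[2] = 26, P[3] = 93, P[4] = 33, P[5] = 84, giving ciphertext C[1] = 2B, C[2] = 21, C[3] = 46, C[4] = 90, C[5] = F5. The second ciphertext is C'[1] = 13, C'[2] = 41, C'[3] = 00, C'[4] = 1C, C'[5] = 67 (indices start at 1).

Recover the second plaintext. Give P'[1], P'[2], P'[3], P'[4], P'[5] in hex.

In OFB with a reused IV, both messages share the same keystream S_i, so C_i ⊕ C'_i = P_i ⊕ P'_i and thus P'_i = P_i ⊕ C_i ⊕ C'_i.
P'[1]: 12 ⊕ 2B ⊕ 13 = 2A.
P'[2]: 26 ⊕ 21 ⊕ 41 = 46.
P'[3]: 93 ⊕ 46 ⊕ 00 = D5.
P'[4]: 33 ⊕ 90 ⊕ 1C = BF.
P'[5]: 84 ⊕ F5 ⊕ 67 = 16.

P'[1] = 2A, P'[2] = 46, P'[3] = D5, P'[4] = BF, P'[5] = 16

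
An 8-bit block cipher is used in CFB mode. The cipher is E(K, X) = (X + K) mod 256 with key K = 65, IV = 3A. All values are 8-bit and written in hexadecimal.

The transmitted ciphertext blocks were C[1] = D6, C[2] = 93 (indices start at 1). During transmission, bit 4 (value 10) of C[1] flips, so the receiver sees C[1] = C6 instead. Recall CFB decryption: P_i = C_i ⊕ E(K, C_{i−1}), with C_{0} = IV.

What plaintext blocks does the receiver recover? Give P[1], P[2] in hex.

Only C[1] changed, to C6. In CFB, a change in C_i flips the same bit in P_i and garbles P_{i+1}. Decrypting the received ciphertext:
P[1]: E(K, 3A) = 9F; C6 ⊕ 9F = 59.
P[2]: E(K, C6) = 2B; 93 ⊕ 2B = B8.
Blocks that differ from the original plaintext: P[1], P[2].

P[1] = 59, P[2] = B8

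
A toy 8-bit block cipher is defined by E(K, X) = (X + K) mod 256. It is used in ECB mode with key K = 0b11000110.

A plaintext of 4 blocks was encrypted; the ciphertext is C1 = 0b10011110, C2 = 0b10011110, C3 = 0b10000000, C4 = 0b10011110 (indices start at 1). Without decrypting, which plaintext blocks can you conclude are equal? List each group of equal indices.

ECB encrypts each block independently with the same key, so equal ciphertext blocks imply equal plaintext blocks.
C1 = C2 = C4 = 0b10011110, so P1 = P2 = P4.

P1 = P2 = P4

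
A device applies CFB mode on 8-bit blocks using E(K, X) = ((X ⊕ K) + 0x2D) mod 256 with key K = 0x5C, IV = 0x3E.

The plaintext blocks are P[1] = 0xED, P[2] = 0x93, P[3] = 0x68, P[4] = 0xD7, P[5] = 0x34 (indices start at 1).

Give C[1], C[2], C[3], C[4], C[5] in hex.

CFB encryption: C_i = P_i ⊕ E(K, C_{i−1}), with C_{0} = IV.
C[1]: E(K, 0x3E) = 0x8F; 0xED ⊕ 0x8F = 0x62.
C[2]: E(K, 0x62) = 0x6B; 0x93 ⊕ 0x6B = 0xF8.
C[3]: E(K, 0xF8) = 0xD1; 0x68 ⊕ 0xD1 = 0xB9.
C[4]: E(K, 0xB9) = 0x12; 0xD7 ⊕ 0x12 = 0xC5.
C[5]: E(K, 0xC5) = 0xC6; 0x34 ⊕ 0xC6 = 0xF2.

C[1] = 0x62, C[2] = 0xF8, C[3] = 0xB9, C[4] = 0xC5, C[5] = 0xF2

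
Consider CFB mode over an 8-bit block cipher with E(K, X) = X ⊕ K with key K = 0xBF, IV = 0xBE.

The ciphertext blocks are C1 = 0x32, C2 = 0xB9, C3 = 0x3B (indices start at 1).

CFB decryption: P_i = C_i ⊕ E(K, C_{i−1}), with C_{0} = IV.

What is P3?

P3 = 0x3D

P3: E(K, 0xB9) = 0x06; 0x3B ⊕ 0x06 = 0x3D.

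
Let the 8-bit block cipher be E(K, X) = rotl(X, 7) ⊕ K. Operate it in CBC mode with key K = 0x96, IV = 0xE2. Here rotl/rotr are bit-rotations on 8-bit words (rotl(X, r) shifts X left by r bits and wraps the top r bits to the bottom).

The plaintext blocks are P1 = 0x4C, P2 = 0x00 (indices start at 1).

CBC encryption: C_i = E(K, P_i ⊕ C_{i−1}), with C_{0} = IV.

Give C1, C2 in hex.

C1 = 0xC1, C2 = 0x76

C1: P1 ⊕ 0xE2 = 0xAE; E(K, 0xAE) = 0xC1.
C2: P2 ⊕ 0xC1 = 0xC1; E(K, 0xC1) = 0x76.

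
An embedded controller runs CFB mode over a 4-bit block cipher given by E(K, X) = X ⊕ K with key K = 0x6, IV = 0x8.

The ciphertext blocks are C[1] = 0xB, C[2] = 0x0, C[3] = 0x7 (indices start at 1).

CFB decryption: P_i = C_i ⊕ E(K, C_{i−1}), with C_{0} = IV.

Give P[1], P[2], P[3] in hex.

P[1]: E(K, 0x8) = 0xE; 0xB ⊕ 0xE = 0x5.
P[2]: E(K, 0xB) = 0xD; 0x0 ⊕ 0xD = 0xD.
P[3]: E(K, 0x0) = 0x6; 0x7 ⊕ 0x6 = 0x1.

P[1] = 0x5, P[2] = 0xD, P[3] = 0x1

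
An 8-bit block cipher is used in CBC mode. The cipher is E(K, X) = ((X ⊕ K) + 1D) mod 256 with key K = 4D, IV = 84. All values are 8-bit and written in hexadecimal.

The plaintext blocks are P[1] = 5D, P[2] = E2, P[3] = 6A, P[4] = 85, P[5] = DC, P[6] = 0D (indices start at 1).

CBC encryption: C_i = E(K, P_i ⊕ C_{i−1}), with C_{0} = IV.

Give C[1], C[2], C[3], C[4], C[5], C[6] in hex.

C[1]: P[1] ⊕ 84 = D9; E(K, D9) = B1.
C[2]: P[2] ⊕ B1 = 53; E(K, 53) = 3B.
C[3]: P[3] ⊕ 3B = 51; E(K, 51) = 39.
C[4]: P[4] ⊕ 39 = BC; E(K, BC) = 0E.
C[5]: P[5] ⊕ 0E = D2; E(K, D2) = BC.
C[6]: P[6] ⊕ BC = B1; E(K, B1) = 19.

C[1] = B1, C[2] = 3B, C[3] = 39, C[4] = 0E, C[5] = BC, C[6] = 19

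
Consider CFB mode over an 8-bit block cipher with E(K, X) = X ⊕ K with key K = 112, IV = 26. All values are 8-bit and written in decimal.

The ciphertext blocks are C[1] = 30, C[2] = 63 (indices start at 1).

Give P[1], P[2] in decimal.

P[1] = 116, P[2] = 81

CFB decryption: P_i = C_i ⊕ E(K, C_{i−1}), with C_{0} = IV.
P[1]: E(K, 26) = 106; 30 ⊕ 106 = 116.
P[2]: E(K, 30) = 110; 63 ⊕ 110 = 81.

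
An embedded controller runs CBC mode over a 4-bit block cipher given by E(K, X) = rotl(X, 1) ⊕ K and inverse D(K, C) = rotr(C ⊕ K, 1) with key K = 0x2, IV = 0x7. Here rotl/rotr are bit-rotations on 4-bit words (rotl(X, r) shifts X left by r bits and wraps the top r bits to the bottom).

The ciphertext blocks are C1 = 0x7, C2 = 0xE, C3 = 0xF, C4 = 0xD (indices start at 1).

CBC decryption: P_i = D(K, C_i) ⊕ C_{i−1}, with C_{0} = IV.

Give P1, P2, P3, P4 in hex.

P1 = 0xD, P2 = 0x1, P3 = 0x0, P4 = 0x0

P1: D(K, 0x7) = 0xA; 0xA ⊕ 0x7 = 0xD.
P2: D(K, 0xE) = 0x6; 0x6 ⊕ 0x7 = 0x1.
P3: D(K, 0xF) = 0xE; 0xE ⊕ 0xE = 0x0.
P4: D(K, 0xD) = 0xF; 0xF ⊕ 0xF = 0x0.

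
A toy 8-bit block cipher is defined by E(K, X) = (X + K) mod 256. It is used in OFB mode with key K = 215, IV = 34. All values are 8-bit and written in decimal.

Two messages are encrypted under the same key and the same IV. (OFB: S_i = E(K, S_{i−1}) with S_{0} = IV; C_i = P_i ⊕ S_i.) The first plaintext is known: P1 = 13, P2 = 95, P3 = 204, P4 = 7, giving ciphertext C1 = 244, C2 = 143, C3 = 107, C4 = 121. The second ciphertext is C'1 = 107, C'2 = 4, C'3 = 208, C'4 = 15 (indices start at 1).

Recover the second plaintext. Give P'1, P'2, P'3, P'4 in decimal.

P'1 = 146, P'2 = 212, P'3 = 119, P'4 = 113

In OFB with a reused IV, both messages share the same keystream S_i, so C_i ⊕ C'_i = P_i ⊕ P'_i and thus P'_i = P_i ⊕ C_i ⊕ C'_i.
P'1: 13 ⊕ 244 ⊕ 107 = 146.
P'2: 95 ⊕ 143 ⊕ 4 = 212.
P'3: 204 ⊕ 107 ⊕ 208 = 119.
P'4: 7 ⊕ 121 ⊕ 15 = 113.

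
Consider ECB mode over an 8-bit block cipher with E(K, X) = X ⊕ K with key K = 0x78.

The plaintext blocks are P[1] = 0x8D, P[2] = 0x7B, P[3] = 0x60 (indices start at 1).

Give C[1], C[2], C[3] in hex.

C[1] = 0xF5, C[2] = 0x03, C[3] = 0x18

ECB encryption: C_i = E(K, P_i).
C[1]: E(K, 0x8D) = 0xF5.
C[2]: E(K, 0x7B) = 0x03.
C[3]: E(K, 0x60) = 0x18.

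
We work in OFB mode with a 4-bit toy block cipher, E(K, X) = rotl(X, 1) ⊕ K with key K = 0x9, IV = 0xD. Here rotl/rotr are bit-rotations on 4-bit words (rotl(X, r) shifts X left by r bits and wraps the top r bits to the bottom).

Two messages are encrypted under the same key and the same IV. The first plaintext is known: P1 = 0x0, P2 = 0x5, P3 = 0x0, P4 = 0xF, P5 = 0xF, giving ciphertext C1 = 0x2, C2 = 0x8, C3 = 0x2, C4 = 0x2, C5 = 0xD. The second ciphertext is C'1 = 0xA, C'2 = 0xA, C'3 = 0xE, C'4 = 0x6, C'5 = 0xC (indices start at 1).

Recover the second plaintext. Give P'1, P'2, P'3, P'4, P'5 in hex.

P'1 = 0x8, P'2 = 0x7, P'3 = 0xC, P'4 = 0xB, P'5 = 0xE

In OFB with a reused IV, both messages share the same keystream S_i, so C_i ⊕ C'_i = P_i ⊕ P'_i and thus P'_i = P_i ⊕ C_i ⊕ C'_i.
P'1: 0x0 ⊕ 0x2 ⊕ 0xA = 0x8.
P'2: 0x5 ⊕ 0x8 ⊕ 0xA = 0x7.
P'3: 0x0 ⊕ 0x2 ⊕ 0xE = 0xC.
P'4: 0xF ⊕ 0x2 ⊕ 0x6 = 0xB.
P'5: 0xF ⊕ 0xD ⊕ 0xC = 0xE.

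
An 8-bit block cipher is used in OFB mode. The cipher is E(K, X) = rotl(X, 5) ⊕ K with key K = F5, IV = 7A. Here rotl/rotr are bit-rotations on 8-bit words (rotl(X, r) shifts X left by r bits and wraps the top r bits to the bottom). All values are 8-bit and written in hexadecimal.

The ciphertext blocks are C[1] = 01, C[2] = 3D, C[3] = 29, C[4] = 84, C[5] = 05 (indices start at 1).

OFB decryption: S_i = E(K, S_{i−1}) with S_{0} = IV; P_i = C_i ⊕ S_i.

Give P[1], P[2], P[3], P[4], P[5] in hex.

P[1] = BB, P[2] = 9F, P[3] = 88, P[4] = 45, P[5] = C8

P[1]: S = E(K, 7A) = BA; 01 ⊕ BA = BB.
P[2]: S = E(K, BA) = A2; 3D ⊕ A2 = 9F.
P[3]: S = E(K, A2) = A1; 29 ⊕ A1 = 88.
P[4]: S = E(K, A1) = C1; 84 ⊕ C1 = 45.
P[5]: S = E(K, C1) = CD; 05 ⊕ CD = C8.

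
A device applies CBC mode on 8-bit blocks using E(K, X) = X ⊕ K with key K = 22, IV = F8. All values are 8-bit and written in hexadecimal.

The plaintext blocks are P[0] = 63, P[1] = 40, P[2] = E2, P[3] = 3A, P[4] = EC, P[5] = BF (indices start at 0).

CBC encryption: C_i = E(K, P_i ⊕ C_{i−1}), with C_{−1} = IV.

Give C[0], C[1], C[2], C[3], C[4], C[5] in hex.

C[0] = B9, C[1] = DB, C[2] = 1B, C[3] = 03, C[4] = CD, C[5] = 50

C[0]: P[0] ⊕ F8 = 9B; E(K, 9B) = B9.
C[1]: P[1] ⊕ B9 = F9; E(K, F9) = DB.
C[2]: P[2] ⊕ DB = 39; E(K, 39) = 1B.
C[3]: P[3] ⊕ 1B = 21; E(K, 21) = 03.
C[4]: P[4] ⊕ 03 = EF; E(K, EF) = CD.
C[5]: P[5] ⊕ CD = 72; E(K, 72) = 50.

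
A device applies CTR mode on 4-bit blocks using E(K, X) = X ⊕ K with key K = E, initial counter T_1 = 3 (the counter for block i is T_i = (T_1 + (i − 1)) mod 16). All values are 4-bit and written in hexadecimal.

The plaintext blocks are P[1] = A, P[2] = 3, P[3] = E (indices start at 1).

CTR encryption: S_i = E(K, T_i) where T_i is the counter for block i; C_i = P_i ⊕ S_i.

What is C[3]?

C[1]: T = 3, S = E(K, T) = D; A ⊕ D = 7.
C[2]: T = 4, S = E(K, T) = A; 3 ⊕ A = 9.
C[3]: T = 5, S = E(K, T) = B; E ⊕ B = 5.

C[3] = 5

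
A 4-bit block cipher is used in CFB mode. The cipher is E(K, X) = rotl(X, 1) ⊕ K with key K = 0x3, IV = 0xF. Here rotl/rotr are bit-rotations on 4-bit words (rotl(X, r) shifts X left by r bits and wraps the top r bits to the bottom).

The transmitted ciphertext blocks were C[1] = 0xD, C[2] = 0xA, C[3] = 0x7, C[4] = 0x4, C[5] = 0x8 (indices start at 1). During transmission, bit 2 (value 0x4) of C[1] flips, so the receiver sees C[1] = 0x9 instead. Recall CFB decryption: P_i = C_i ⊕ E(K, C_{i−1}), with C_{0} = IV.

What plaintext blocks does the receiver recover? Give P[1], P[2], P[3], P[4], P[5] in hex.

Only C[1] changed, to 0x9. In CFB, a change in C_i flips the same bit in P_i and garbles P_{i+1}. Decrypting the received ciphertext:
P[1]: E(K, 0xF) = 0xC; 0x9 ⊕ 0xC = 0x5.
P[2]: E(K, 0x9) = 0x0; 0xA ⊕ 0x0 = 0xA.
P[3]: E(K, 0xA) = 0x6; 0x7 ⊕ 0x6 = 0x1.
P[4]: E(K, 0x7) = 0xD; 0x4 ⊕ 0xD = 0x9.
P[5]: E(K, 0x4) = 0xB; 0x8 ⊕ 0xB = 0x3.
Blocks that differ from the original plaintext: P[1], P[2].

P[1] = 0x5, P[2] = 0xA, P[3] = 0x1, P[4] = 0x9, P[5] = 0x3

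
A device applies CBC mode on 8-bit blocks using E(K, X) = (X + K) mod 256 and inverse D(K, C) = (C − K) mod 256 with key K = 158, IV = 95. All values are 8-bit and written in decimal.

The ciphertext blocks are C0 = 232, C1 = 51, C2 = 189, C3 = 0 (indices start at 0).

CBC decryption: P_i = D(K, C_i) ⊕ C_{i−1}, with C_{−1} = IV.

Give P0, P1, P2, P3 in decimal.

P0 = 21, P1 = 125, P2 = 44, P3 = 223

P0: D(K, 232) = 74; 74 ⊕ 95 = 21.
P1: D(K, 51) = 149; 149 ⊕ 232 = 125.
P2: D(K, 189) = 31; 31 ⊕ 51 = 44.
P3: D(K, 0) = 98; 98 ⊕ 189 = 223.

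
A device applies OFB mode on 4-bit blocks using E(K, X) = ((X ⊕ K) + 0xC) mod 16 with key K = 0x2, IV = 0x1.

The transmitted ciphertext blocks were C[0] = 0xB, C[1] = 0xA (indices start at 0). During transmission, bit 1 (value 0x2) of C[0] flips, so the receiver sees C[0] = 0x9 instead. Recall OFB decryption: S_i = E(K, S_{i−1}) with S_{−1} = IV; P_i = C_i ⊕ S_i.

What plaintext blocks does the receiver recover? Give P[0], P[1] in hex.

Only C[0] changed, to 0x9. In OFB, a change in C_i flips the same bit in P_i only; the keystream is unaffected. Decrypting the received ciphertext:
P[0]: S = E(K, 0x1) = 0xF; 0x9 ⊕ 0xF = 0x6.
P[1]: S = E(K, 0xF) = 0x9; 0xA ⊕ 0x9 = 0x3.
Blocks that differ from the original plaintext: P[0].

P[0] = 0x6, P[1] = 0x3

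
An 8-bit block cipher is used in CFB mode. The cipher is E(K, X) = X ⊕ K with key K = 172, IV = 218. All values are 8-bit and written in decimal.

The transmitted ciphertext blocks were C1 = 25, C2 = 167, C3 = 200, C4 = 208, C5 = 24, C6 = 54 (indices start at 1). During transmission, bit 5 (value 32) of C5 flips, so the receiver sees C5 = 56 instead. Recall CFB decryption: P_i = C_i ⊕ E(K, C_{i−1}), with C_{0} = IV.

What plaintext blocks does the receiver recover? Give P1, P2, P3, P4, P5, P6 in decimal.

Only C5 changed, to 56. In CFB, a change in C_i flips the same bit in P_i and garbles P_{i+1}. Decrypting the received ciphertext:
P1: E(K, 218) = 118; 25 ⊕ 118 = 111.
P2: E(K, 25) = 181; 167 ⊕ 181 = 18.
P3: E(K, 167) = 11; 200 ⊕ 11 = 195.
P4: E(K, 200) = 100; 208 ⊕ 100 = 180.
P5: E(K, 208) = 124; 56 ⊕ 124 = 68.
P6: E(K, 56) = 148; 54 ⊕ 148 = 162.
Blocks that differ from the original plaintext: P5, P6.

P1 = 111, P2 = 18, P3 = 195, P4 = 180, P5 = 68, P6 = 162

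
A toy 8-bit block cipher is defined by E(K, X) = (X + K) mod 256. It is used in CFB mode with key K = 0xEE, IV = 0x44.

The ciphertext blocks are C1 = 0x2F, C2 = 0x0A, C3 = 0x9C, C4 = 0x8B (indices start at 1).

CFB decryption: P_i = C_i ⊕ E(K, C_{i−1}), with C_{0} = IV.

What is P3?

P3 = 0x64

P3: E(K, 0x0A) = 0xF8; 0x9C ⊕ 0xF8 = 0x64.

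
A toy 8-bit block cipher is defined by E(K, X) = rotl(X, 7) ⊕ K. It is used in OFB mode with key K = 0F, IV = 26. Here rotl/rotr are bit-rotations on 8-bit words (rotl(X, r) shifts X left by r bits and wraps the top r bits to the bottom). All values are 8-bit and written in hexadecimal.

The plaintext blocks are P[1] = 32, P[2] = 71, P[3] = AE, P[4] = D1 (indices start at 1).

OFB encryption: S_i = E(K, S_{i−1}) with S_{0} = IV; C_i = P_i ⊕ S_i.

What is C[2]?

C[2] = 70

C[1]: S = E(K, 26) = 1C; 32 ⊕ 1C = 2E.
C[2]: S = E(K, 1C) = 01; 71 ⊕ 01 = 70.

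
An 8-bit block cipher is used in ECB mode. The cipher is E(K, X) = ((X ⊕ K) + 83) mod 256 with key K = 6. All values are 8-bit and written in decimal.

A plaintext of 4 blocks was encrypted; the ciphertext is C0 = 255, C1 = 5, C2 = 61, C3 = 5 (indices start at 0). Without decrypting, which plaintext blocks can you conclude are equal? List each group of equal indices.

P1 = P3

ECB encrypts each block independently with the same key, so equal ciphertext blocks imply equal plaintext blocks.
C1 = C3 = 5, so P1 = P3.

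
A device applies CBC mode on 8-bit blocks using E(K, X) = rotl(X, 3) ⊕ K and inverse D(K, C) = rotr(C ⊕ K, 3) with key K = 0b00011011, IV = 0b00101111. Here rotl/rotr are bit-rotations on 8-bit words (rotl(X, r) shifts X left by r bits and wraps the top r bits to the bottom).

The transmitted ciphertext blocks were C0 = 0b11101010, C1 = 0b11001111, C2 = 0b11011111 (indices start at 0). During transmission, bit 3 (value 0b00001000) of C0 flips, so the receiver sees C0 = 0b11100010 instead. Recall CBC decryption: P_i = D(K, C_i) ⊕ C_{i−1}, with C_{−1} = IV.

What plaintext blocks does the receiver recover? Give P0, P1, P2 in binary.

Only C0 changed, to 0b11100010. In CBC, a change in C_i garbles P_i and flips the same bit in P_{i+1}. Decrypting the received ciphertext:
P0: D(K, 0b11100010) = 0b00111111; 0b00111111 ⊕ 0b00101111 = 0b00010000.
P1: D(K, 0b11001111) = 0b10011010; 0b10011010 ⊕ 0b11100010 = 0b01111000.
P2: D(K, 0b11011111) = 0b10011000; 0b10011000 ⊕ 0b11001111 = 0b01010111.
Blocks that differ from the original plaintext: P0, P1.

P0 = 0b00010000, P1 = 0b01111000, P2 = 0b01010111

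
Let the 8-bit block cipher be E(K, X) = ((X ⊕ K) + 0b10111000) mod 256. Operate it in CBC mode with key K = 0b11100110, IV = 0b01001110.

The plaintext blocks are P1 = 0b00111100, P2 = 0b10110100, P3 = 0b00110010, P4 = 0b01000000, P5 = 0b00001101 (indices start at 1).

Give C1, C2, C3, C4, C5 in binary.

CBC encryption: C_i = E(K, P_i ⊕ C_{i−1}), with C_{0} = IV.
C1: P1 ⊕ 0b01001110 = 0b01110010; E(K, 0b01110010) = 0b01001100.
C2: P2 ⊕ 0b01001100 = 0b11111000; E(K, 0b11111000) = 0b11010110.
C3: P3 ⊕ 0b11010110 = 0b11100100; E(K, 0b11100100) = 0b10111010.
C4: P4 ⊕ 0b10111010 = 0b11111010; E(K, 0b11111010) = 0b11010100.
C5: P5 ⊕ 0b11010100 = 0b11011001; E(K, 0b11011001) = 0b11110111.

C1 = 0b01001100, C2 = 0b11010110, C3 = 0b10111010, C4 = 0b11010100, C5 = 0b11110111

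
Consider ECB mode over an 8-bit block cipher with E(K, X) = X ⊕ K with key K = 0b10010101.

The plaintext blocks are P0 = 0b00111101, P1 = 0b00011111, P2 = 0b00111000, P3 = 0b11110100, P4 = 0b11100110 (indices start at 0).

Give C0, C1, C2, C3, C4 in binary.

C0 = 0b10101000, C1 = 0b10001010, C2 = 0b10101101, C3 = 0b01100001, C4 = 0b01110011

ECB encryption: C_i = E(K, P_i).
C0: E(K, 0b00111101) = 0b10101000.
C1: E(K, 0b00011111) = 0b10001010.
C2: E(K, 0b00111000) = 0b10101101.
C3: E(K, 0b11110100) = 0b01100001.
C4: E(K, 0b11100110) = 0b01110011.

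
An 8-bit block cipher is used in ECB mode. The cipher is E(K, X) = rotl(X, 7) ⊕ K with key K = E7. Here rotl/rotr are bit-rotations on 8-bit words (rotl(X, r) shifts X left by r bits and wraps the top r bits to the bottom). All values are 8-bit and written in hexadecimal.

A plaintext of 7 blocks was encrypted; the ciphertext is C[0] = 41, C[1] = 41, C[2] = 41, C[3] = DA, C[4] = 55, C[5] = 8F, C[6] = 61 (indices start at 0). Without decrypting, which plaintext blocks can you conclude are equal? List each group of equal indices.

ECB encrypts each block independently with the same key, so equal ciphertext blocks imply equal plaintext blocks.
C[0] = C[1] = C[2] = 41, so P[0] = P[1] = P[2].

P[0] = P[1] = P[2]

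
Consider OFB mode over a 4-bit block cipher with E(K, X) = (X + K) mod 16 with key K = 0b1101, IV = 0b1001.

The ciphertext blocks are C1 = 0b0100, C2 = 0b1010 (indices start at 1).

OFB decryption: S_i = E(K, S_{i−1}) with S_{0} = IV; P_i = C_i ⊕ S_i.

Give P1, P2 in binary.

P1: S = E(K, 0b1001) = 0b0110; 0b0100 ⊕ 0b0110 = 0b0010.
P2: S = E(K, 0b0110) = 0b0011; 0b1010 ⊕ 0b0011 = 0b1001.

P1 = 0b0010, P2 = 0b1001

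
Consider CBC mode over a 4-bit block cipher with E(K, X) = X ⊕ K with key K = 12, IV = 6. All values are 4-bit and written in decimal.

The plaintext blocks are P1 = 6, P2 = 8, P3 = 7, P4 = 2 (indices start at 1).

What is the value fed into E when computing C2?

CBC encryption: C_i = E(K, P_i ⊕ C_{i−1}), with C_{0} = IV.
C1: P1 ⊕ 6 = 0; E(K, 0) = 12.
C2: P2 ⊕ 12 = 4; E(K, 4) = 8.
So the input to E for block 2 is 4.

4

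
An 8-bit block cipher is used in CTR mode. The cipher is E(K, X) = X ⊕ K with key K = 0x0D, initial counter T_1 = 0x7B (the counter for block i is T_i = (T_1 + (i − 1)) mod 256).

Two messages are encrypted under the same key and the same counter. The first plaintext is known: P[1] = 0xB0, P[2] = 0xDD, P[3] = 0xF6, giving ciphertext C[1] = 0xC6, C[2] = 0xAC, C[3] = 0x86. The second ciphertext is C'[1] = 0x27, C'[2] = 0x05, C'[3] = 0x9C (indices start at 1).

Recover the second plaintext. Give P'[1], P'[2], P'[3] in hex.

In CTR with a reused counter, both messages share the same keystream S_i, so C_i ⊕ C'_i = P_i ⊕ P'_i and thus P'_i = P_i ⊕ C_i ⊕ C'_i.
P'[1]: 0xB0 ⊕ 0xC6 ⊕ 0x27 = 0x51.
P'[2]: 0xDD ⊕ 0xAC ⊕ 0x05 = 0x74.
P'[3]: 0xF6 ⊕ 0x86 ⊕ 0x9C = 0xEC.

P'[1] = 0x51, P'[2] = 0x74, P'[3] = 0xEC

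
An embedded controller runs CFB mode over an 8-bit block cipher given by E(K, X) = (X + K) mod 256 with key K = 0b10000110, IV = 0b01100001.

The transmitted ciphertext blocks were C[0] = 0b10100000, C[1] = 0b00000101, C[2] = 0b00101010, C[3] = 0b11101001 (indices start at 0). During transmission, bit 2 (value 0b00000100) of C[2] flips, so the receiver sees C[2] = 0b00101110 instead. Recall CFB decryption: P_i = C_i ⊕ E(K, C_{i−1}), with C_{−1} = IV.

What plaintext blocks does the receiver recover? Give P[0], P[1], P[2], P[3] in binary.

Only C[2] changed, to 0b00101110. In CFB, a change in C_i flips the same bit in P_i and garbles P_{i+1}. Decrypting the received ciphertext:
P[0]: E(K, 0b01100001) = 0b11100111; 0b10100000 ⊕ 0b11100111 = 0b01000111.
P[1]: E(K, 0b10100000) = 0b00100110; 0b00000101 ⊕ 0b00100110 = 0b00100011.
P[2]: E(K, 0b00000101) = 0b10001011; 0b00101110 ⊕ 0b10001011 = 0b10100101.
P[3]: E(K, 0b00101110) = 0b10110100; 0b11101001 ⊕ 0b10110100 = 0b01011101.
Blocks that differ from the original plaintext: P[2], P[3].

P[0] = 0b01000111, P[1] = 0b00100011, P[2] = 0b10100101, P[3] = 0b01011101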